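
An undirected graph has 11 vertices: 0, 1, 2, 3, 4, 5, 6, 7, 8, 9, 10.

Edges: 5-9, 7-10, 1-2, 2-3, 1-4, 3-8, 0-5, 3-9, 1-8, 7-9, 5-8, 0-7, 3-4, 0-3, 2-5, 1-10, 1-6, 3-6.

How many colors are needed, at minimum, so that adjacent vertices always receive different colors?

2

3 and 6 are adjacent, so at least 2 colors are needed.
2 colors suffice: color red → {1, 3, 5, 7}; color blue → {0, 2, 4, 6, 8, 9, 10}. Every edge joins two different colors.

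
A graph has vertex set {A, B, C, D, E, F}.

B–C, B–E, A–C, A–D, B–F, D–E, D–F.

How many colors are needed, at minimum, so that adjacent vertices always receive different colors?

The cycle A-D-F-B-C-A has odd length 5, so it cannot be 2-colored; at least 3 colors are needed.
A valid assignment using 3 colors: A=3, B=1, C=2, D=1, E=2, F=2. Each edge has distinct colors on its endpoints.

3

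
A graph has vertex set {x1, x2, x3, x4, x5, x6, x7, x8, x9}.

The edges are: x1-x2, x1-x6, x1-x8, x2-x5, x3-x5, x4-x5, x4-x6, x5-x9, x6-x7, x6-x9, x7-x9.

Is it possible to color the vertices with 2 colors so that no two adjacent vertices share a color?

x6, x7, x9 are mutually adjacent, so at least 3 colors are needed.
So 2 colors are not enough.

No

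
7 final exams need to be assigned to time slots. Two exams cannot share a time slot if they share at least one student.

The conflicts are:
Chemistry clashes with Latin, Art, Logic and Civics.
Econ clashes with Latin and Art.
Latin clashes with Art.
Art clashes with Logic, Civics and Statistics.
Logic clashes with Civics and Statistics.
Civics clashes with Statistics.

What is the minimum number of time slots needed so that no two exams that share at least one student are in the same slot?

Art, Logic, Civics, Statistics pairwise conflict, so at least 4 time slots are needed.
A valid assignment using 4 time slots: Chemistry=3, Econ=3, Latin=2, Art=1, Logic=4, Civics=2, Statistics=3. Every pair that conflicts lands in different time slots.

4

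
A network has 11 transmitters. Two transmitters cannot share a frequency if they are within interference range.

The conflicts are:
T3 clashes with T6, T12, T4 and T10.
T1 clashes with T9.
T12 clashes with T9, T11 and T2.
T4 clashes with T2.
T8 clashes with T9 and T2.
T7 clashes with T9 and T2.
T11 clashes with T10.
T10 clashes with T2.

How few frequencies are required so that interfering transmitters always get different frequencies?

T3 and T4 conflict, so at least 2 frequencies are needed.
2 frequencies suffice: frequency 1 → {T3, T9, T11, T2}; frequency 2 → {T1, T6, T12, T4, T8, T7, T10}. No two conflicting transmitters share a frequency.

2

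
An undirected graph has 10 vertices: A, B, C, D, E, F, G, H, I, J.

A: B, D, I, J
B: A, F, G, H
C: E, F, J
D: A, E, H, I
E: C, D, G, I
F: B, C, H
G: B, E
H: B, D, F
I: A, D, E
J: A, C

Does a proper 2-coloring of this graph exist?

No

A, D, I are mutually adjacent, so at least 3 colors are needed.
So 2 colors are not enough.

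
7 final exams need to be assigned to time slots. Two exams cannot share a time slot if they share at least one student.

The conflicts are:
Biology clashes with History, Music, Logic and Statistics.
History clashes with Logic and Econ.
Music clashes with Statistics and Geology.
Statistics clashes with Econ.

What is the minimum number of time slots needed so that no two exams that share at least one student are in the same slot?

Biology, Music, Statistics are mutually in conflict, so at least 3 time slots are needed.
3 time slots suffice: time slot 1 → {Biology, Geology, Econ}; time slot 2 → {History, Music}; time slot 3 → {Logic, Statistics}. Each listed conflict is separated.

3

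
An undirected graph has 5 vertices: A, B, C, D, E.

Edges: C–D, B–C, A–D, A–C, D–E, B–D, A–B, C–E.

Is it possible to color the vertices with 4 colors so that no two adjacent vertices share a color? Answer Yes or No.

The chromatic number is 4. A, B, C, D are pairwise adjacent (a clique of size 4), so at least 4 colors are needed.
4 colors suffice: color 1 → {C}; color 2 → {D}; color 3 → {B, E}; color 4 → {A}.
That is already a proper 4-coloring.

Yes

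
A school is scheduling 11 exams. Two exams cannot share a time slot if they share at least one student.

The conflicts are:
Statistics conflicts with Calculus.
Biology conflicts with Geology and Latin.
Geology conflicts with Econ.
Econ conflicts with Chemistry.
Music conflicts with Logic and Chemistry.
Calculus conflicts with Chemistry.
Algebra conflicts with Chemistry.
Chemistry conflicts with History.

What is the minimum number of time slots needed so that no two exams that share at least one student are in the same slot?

2

Music and Chemistry conflict, so at least 2 time slots are needed.
Using 2 time slots: Statistics=1, Biology=2, Geology=1, Latin=1, Econ=2, Music=2, Calculus=2, Algebra=2, Logic=1, Chemistry=1, History=2. Every pair that conflicts lands in different time slots.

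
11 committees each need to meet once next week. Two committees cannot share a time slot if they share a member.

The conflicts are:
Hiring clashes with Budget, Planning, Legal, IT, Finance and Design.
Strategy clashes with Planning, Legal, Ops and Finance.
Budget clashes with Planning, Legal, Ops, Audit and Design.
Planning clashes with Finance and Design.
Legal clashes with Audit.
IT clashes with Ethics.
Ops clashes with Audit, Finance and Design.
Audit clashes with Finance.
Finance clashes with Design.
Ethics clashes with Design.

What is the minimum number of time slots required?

Hiring, Planning, Finance, Design all conflict with each other, so at least 4 time slots are needed.
4 time slots suffice: Hiring=3, Strategy=2, Budget=1, Planning=4, Legal=4, IT=1, Ops=3, Audit=2, Finance=1, Ethics=3, Design=2. No two conflicting committees share a time slot.

4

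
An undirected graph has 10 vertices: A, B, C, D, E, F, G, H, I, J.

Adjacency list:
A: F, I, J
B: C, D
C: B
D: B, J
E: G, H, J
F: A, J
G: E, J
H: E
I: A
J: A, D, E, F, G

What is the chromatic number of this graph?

3

A, F, J are pairwise adjacent, so at least 3 colors are needed.
A valid assignment using 3 colors: A=2, B=1, C=2, D=2, E=2, F=3, G=3, H=1, I=1, J=1. Every edge joins two different colors.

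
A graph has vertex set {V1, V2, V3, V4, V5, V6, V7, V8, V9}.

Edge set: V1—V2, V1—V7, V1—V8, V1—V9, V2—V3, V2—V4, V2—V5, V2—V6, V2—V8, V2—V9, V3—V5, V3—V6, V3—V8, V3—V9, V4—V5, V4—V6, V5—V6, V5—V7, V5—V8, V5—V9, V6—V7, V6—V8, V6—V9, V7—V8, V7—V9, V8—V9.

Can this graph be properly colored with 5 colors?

V2, V3, V5, V6, V8, V9 are mutually adjacent (a clique of size 6), so at least 6 colors are needed.
So 5 colors are not enough.

No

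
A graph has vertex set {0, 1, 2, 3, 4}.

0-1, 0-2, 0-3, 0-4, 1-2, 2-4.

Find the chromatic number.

3

0, 1, 2 are mutually adjacent, so at least 3 colors are needed.
3 colors suffice: color a → {0}; color b → {2, 3}; color c → {1, 4}. No two adjacent vertices share a color.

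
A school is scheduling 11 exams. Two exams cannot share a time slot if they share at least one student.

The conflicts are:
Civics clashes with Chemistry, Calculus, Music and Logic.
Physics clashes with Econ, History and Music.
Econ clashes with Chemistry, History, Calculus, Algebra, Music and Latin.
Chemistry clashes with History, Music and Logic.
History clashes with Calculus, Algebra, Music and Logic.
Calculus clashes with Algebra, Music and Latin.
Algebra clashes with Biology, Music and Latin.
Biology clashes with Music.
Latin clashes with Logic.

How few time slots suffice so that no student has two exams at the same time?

Econ, History, Calculus, Algebra, Music are mutually in conflict, so at least 5 time slots are needed.
5 time slots suffice: time slot 1 → {Music, Logic}; time slot 2 → {Civics, History, Biology, Latin}; time slot 3 → {Econ}; time slot 4 → {Physics, Chemistry, Algebra}; time slot 5 → {Calculus}. No two conflicting exams share a time slot.

5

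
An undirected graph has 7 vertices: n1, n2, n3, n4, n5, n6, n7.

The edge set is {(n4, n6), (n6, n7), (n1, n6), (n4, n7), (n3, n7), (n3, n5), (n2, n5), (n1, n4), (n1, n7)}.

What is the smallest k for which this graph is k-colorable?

n1, n4, n6, n7 form a clique, so at least 4 colors are needed.
One proper 4-coloring: n1=2, n2=2, n3=2, n4=3, n5=1, n6=4, n7=1. No two adjacent vertices share a color.

4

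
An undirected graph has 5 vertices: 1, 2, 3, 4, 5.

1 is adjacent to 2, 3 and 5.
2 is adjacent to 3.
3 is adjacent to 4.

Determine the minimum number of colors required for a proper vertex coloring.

3

1, 2, 3 are mutually adjacent, so at least 3 colors are needed.
A valid assignment using 3 colors: 1=blue, 2=green, 3=red, 4=blue, 5=red. Every edge joins two different colors.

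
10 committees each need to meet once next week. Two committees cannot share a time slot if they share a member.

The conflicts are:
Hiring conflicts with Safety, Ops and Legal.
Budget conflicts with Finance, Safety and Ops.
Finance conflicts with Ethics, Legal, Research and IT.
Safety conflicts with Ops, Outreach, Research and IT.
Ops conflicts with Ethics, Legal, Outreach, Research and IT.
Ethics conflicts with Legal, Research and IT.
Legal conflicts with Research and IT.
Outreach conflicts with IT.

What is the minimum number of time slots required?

4

Ops, Ethics, Legal, IT are mutually in conflict, so at least 4 time slots are needed.
4 time slots suffice: time slot 1 → {Finance, Ops}; time slot 2 → {Safety, Legal}; time slot 3 → {Hiring, Budget, Research, IT}; time slot 4 → {Ethics, Outreach}. Every pair that conflicts lands in different time slots.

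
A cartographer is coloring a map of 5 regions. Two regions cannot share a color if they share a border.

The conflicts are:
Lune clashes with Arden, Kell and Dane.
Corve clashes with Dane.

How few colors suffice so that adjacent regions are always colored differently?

2

Lune and Dane conflict, so at least 2 colors are needed.
One proper 2-coloring: Lune=1, Corve=1, Arden=2, Kell=2, Dane=2. No two conflicting regions share a color.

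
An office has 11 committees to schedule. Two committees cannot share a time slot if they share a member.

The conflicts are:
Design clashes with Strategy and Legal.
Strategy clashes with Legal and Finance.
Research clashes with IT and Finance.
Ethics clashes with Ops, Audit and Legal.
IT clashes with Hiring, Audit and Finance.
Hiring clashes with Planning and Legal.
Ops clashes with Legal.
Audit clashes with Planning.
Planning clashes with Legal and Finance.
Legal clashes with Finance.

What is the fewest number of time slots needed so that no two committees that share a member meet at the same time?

3

Research, IT, Finance pairwise conflict, so at least 3 time slots are needed.
3 time slots suffice: time slot 1 → {IT, Legal}; time slot 2 → {Design, Hiring, Ops, Audit, Finance}; time slot 3 → {Strategy, Research, Ethics, Planning}. Every pair that conflicts lands in different time slots.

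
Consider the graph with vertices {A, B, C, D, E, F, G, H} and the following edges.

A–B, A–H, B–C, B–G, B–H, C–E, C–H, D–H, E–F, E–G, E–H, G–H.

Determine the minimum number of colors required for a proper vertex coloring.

E, G, H are pairwise adjacent, so at least 3 colors are needed.
One proper 3-coloring: A=3, B=2, C=3, D=2, E=2, F=1, G=3, H=1. No two adjacent vertices share a color.

3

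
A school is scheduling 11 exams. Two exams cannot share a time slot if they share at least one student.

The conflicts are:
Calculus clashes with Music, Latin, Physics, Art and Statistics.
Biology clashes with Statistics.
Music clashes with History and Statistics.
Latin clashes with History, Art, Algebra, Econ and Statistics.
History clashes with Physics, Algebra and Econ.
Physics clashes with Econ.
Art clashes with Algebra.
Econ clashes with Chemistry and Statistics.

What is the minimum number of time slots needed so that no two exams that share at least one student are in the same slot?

Calculus, Music, Statistics are mutually in conflict, so at least 3 time slots are needed.
3 time slots suffice: time slot 1 → {Biology, Music, Latin, Physics, Chemistry}; time slot 2 → {History, Art, Statistics}; time slot 3 → {Calculus, Algebra, Econ}. No two conflicting exams share a time slot.

3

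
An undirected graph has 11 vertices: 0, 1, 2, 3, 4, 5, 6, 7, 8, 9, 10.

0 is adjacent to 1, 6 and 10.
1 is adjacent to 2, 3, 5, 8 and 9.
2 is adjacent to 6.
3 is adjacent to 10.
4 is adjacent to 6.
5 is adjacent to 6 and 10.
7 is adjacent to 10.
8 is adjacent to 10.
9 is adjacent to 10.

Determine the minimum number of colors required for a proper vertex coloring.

4 and 6 are adjacent, so at least 2 colors are needed.
One proper 2-coloring: 0=blue, 1=red, 2=blue, 3=blue, 4=blue, 5=blue, 6=red, 7=blue, 8=blue, 9=blue, 10=red. Every edge joins two different colors.

2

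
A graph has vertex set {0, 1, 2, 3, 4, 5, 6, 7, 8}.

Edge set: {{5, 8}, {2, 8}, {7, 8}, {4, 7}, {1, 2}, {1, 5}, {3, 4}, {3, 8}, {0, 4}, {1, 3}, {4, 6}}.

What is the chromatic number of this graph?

2

4 and 6 are adjacent, so at least 2 colors are needed.
One proper 2-coloring: 0=blue, 1=red, 2=blue, 3=blue, 4=red, 5=blue, 6=blue, 7=blue, 8=red. No two adjacent vertices share a color.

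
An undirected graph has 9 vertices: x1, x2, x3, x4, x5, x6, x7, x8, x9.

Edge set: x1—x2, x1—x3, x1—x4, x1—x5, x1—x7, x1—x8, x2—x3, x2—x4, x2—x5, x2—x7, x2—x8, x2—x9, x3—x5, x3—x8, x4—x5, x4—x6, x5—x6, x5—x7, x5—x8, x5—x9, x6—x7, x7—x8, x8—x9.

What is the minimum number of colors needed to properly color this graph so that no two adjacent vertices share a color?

x1, x2, x3, x5, x8 form a clique, so at least 5 colors are needed.
A valid assignment using 5 colors: x1=3, x2=2, x3=5, x4=4, x5=1, x6=2, x7=5, x8=4, x9=3. No two adjacent vertices share a color.

5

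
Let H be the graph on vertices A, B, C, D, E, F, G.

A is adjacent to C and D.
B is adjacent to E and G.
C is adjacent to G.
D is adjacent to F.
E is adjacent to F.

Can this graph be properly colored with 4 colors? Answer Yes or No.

Yes

The chromatic number is 3. The cycle G-B-E-F-D-A-C-G has odd length 7, so it cannot be 2-colored; at least 3 colors are needed.
A valid assignment using 3 colors: A=green, B=red, C=red, D=blue, E=blue, F=red, G=blue.
Since 4 ≥ 3, a proper 4-coloring certainly exists.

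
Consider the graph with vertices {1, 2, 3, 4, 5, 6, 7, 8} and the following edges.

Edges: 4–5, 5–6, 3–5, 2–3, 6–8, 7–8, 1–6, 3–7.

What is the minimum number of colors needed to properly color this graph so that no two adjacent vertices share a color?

The cycle 7-8-6-5-3-7 has odd length 5, so it cannot be 2-colored; at least 3 colors are needed.
One proper 3-coloring: 1=blue, 2=blue, 3=red, 4=red, 5=blue, 6=red, 7=blue, 8=green. No two adjacent vertices share a color.

3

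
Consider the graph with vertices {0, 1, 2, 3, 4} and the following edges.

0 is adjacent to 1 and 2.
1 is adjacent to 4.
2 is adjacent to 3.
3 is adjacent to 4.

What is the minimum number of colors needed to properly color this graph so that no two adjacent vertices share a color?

3

The cycle 0-1-4-3-2-0 has odd length 5, so it cannot be 2-colored; at least 3 colors are needed.
One proper 3-coloring: 0=c, 1=b, 2=a, 3=b, 4=a. Each edge has distinct colors on its endpoints.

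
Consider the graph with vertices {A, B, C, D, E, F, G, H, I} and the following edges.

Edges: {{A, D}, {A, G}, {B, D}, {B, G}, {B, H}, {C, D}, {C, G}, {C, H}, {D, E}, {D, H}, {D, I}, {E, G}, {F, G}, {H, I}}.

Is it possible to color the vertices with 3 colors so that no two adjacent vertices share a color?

The chromatic number is 3. D, H, I are pairwise adjacent, so at least 3 colors are needed.
A valid assignment using 3 colors: A=2, B=3, C=3, D=1, E=2, F=2, G=1, H=2, I=3.
That is already a proper 3-coloring.

Yes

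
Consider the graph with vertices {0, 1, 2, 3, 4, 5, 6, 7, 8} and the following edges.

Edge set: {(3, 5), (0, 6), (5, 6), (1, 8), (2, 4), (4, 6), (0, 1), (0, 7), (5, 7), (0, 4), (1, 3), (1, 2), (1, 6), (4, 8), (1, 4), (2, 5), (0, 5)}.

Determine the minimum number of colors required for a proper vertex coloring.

4

0, 1, 4, 6 are mutually adjacent (a clique of size 4), so at least 4 colors are needed.
4 colors suffice: color a → {1, 5}; color b → {0, 2, 3, 8}; color c → {4, 7}; color d → {6}. Every edge joins two different colors.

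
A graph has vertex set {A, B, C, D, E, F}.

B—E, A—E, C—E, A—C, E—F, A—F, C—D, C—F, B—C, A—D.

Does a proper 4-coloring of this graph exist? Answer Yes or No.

The chromatic number is 4. A, C, E, F are pairwise adjacent (a clique of size 4), so at least 4 colors are needed.
4 colors suffice: A=3, B=3, C=1, D=2, E=2, F=4.
That is already a proper 4-coloring.

Yes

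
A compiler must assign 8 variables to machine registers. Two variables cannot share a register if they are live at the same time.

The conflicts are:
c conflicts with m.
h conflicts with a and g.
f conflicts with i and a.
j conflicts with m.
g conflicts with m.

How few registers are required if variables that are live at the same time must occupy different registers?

2

c and m conflict, so at least 2 registers are needed.
A valid assignment using 2 registers: c=2, h=1, f=1, i=2, j=2, a=2, g=2, m=1. Every pair that conflicts lands in different registers.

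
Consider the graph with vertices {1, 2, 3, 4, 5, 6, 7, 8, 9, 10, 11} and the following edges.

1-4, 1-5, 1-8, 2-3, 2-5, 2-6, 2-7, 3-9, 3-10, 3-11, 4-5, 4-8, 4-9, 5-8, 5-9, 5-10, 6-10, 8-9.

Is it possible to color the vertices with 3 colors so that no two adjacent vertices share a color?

No

4, 5, 8, 9 form a clique, so at least 4 colors are needed.
So 3 colors are not enough.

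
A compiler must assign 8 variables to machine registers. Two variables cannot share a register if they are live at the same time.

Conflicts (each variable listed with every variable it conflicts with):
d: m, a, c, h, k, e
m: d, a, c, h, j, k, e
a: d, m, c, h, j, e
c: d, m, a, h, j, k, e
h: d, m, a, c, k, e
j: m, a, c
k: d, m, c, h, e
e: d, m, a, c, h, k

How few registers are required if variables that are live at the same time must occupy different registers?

6

d, m, a, c, h, e are mutually in conflict, so at least 6 registers are needed.
A valid assignment using 6 registers: d=6, m=2, a=4, c=1, h=5, j=3, k=4, e=3. No two conflicting variables share a register.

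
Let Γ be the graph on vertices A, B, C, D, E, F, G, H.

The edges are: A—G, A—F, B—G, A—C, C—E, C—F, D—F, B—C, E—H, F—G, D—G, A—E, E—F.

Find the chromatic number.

A, C, E, F form a clique, so at least 4 colors are needed.
4 colors suffice: color red → {B, F, H}; color blue → {E, G}; color green → {A, D}; color yellow → {C}. Each edge has distinct colors on its endpoints.

4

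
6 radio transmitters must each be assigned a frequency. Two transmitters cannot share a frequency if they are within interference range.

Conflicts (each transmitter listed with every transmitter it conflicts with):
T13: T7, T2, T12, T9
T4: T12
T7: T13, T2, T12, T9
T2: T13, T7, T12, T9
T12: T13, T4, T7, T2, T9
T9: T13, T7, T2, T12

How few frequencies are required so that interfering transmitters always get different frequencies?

5

T13, T7, T2, T12, T9 are mutually in conflict, so at least 5 frequencies are needed.
5 frequencies suffice: frequency 1 → {T12}; frequency 2 → {T4, T7}; frequency 3 → {T2}; frequency 4 → {T13}; frequency 5 → {T9}. Each listed conflict is separated.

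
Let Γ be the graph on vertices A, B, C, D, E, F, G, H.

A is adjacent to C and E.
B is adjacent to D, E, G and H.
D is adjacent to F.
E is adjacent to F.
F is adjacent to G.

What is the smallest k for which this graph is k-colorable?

2

B and D are adjacent, so at least 2 colors are needed.
A valid assignment using 2 colors: A=1, B=1, C=2, D=2, E=2, F=1, G=2, H=2. Every edge joins two different colors.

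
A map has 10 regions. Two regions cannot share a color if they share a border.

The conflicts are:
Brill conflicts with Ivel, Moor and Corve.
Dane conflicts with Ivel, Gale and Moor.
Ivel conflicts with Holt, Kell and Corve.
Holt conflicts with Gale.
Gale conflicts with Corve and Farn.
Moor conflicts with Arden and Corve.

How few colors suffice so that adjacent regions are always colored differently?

3

Brill, Moor, Corve are mutually in conflict, so at least 3 colors are needed.
A valid assignment using 3 colors: Brill=3, Dane=2, Ivel=1, Holt=2, Gale=1, Kell=2, Moor=1, Arden=2, Corve=2, Farn=2. Every pair that conflicts lands in different colors.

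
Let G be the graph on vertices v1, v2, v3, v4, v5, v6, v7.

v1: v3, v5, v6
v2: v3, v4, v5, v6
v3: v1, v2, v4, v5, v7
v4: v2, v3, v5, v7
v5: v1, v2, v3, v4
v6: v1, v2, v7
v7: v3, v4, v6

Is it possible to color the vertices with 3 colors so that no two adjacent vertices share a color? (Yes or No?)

v2, v3, v4, v5 are mutually adjacent (a clique of size 4), so at least 4 colors are needed.
So 3 colors are not enough.

No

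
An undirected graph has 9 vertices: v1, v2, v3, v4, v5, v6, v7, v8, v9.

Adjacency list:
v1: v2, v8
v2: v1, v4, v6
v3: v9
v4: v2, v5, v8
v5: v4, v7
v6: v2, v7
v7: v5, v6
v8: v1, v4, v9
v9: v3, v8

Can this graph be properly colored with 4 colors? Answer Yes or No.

Yes

The chromatic number is 3. The cycle v2-v6-v7-v5-v4-v2 has odd length 5, so it cannot be 2-colored; at least 3 colors are needed.
3 colors suffice: color 1 → {v1, v4, v7, v9}; color 2 → {v2, v3, v5, v8}; color 3 → {v6}.
Since 4 ≥ 3, a proper 4-coloring certainly exists.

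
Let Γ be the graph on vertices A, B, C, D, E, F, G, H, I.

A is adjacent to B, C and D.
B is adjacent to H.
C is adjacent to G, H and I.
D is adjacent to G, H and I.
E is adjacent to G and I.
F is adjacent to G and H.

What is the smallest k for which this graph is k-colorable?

C and G are adjacent, so at least 2 colors are needed.
2 colors suffice: color 1 → {B, C, D, E, F}; color 2 → {A, G, H, I}. No two adjacent vertices share a color.

2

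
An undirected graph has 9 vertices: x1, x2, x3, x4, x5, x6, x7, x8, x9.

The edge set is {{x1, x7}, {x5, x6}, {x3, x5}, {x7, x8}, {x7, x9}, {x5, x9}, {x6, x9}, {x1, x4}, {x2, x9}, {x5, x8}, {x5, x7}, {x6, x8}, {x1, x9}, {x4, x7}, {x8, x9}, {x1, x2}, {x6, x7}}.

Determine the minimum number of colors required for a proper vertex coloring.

x5, x6, x7, x8, x9 form a clique, so at least 5 colors are needed.
One proper 5-coloring: x1=3, x2=2, x3=1, x4=1, x5=3, x6=4, x7=2, x8=5, x9=1. No two adjacent vertices share a color.

5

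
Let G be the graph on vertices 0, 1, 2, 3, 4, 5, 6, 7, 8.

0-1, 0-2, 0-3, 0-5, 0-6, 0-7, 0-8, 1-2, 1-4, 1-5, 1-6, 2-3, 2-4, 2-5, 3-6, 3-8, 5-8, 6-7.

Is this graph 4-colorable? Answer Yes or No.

Yes

The chromatic number is 4. 0, 1, 2, 5 form a clique, so at least 4 colors are needed.
4 colors suffice: color a → {0, 4}; color b → {1, 3, 7}; color c → {2, 6, 8}; color d → {5}.
That is already a proper 4-coloring.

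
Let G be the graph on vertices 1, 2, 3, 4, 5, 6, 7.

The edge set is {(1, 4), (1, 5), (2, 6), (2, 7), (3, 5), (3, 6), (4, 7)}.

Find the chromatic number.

The cycle 4-7-2-6-3-5-1-4 has odd length 7, so it cannot be 2-colored; at least 3 colors are needed.
One proper 3-coloring: 1=b, 2=b, 3=b, 4=c, 5=a, 6=a, 7=a. No two adjacent vertices share a color.

3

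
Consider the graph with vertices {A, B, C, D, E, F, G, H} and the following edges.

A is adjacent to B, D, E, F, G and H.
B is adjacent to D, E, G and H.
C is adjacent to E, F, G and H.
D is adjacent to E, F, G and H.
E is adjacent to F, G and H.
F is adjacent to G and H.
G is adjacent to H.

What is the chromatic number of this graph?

6

A, B, D, E, G, H are pairwise adjacent (a clique of size 6), so at least 6 colors are needed.
A valid assignment using 6 colors: A=5, B=6, C=4, D=4, E=3, F=6, G=2, H=1. No two adjacent vertices share a color.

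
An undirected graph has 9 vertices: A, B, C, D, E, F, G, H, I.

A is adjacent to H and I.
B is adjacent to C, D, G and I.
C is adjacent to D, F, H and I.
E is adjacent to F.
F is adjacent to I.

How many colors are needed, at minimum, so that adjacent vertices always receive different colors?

B, C, I are pairwise adjacent, so at least 3 colors are needed.
3 colors suffice: color 1 → {A, C, E, G}; color 2 → {D, H, I}; color 3 → {B, F}. Each edge has distinct colors on its endpoints.

3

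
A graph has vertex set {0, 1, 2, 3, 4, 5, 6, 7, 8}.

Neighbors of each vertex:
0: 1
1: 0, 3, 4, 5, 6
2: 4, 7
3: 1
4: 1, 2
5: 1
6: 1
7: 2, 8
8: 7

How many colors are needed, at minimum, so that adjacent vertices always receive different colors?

1 and 6 are adjacent, so at least 2 colors are needed.
2 colors suffice: color red → {1, 2, 8}; color blue → {0, 3, 4, 5, 6, 7}. Each edge has distinct colors on its endpoints.

2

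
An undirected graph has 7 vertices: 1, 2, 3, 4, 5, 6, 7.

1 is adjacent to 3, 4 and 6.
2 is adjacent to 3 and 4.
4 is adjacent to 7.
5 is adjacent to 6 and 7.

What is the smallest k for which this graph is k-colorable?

The cycle 6-1-4-7-5-6 has odd length 5, so it cannot be 2-colored; at least 3 colors are needed.
A valid assignment using 3 colors: 1=b, 2=b, 3=a, 4=a, 5=a, 6=c, 7=b. Each edge has distinct colors on its endpoints.

3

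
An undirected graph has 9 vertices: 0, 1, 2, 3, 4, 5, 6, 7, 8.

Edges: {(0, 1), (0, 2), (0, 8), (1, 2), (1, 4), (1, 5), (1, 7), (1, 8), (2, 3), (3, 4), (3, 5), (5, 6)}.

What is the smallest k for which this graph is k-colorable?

3

0, 1, 8 form a triangle, so at least 3 colors are needed.
One proper 3-coloring: 0=blue, 1=red, 2=green, 3=red, 4=blue, 5=blue, 6=red, 7=blue, 8=green. Each edge has distinct colors on its endpoints.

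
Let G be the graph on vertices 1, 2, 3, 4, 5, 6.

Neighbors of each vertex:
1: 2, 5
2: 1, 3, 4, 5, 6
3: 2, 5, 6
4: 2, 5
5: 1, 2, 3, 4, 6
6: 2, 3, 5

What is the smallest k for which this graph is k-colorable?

4

2, 3, 5, 6 are mutually adjacent (a clique of size 4), so at least 4 colors are needed.
A valid assignment using 4 colors: 1=c, 2=a, 3=d, 4=c, 5=b, 6=c. Each edge has distinct colors on its endpoints.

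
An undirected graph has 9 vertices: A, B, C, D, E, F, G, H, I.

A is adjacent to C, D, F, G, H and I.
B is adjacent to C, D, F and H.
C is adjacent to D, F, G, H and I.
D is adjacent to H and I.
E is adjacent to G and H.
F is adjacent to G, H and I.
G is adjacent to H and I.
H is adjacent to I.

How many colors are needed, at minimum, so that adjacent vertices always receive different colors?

6

A, C, F, G, H, I form a clique, so at least 6 colors are needed.
6 colors suffice: color 1 → {H}; color 2 → {C, E}; color 3 → {D, G}; color 4 → {F}; color 5 → {B, I}; color 6 → {A}. Each edge has distinct colors on its endpoints.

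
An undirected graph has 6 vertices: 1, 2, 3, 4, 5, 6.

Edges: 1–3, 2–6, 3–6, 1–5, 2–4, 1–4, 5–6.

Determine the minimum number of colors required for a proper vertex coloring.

The cycle 3-6-2-4-1-3 has odd length 5, so it cannot be 2-colored; at least 3 colors are needed.
3 colors suffice: color a → {1, 6}; color b → {2, 3, 5}; color c → {4}. Every edge joins two different colors.

3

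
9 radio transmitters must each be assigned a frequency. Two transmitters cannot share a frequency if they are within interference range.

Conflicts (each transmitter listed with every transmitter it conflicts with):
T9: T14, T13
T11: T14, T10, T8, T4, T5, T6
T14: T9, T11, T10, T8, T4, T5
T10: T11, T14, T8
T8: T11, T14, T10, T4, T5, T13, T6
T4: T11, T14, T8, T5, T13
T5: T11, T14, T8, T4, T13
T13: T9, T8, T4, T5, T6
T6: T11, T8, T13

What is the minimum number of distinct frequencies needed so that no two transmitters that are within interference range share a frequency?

5

T11, T14, T8, T4, T5 are mutually in conflict, so at least 5 frequencies are needed.
A valid assignment using 5 frequencies: T9=1, T11=3, T14=2, T10=4, T8=1, T4=5, T5=4, T13=2, T6=4. No two conflicting transmitters share a frequency.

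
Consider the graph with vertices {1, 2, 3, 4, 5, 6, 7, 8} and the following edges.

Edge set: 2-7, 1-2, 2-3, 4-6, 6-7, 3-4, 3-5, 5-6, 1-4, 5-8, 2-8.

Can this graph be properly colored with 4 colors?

The chromatic number is 3. The cycle 6-4-1-2-7-6 has odd length 5, so it cannot be 2-colored; at least 3 colors are needed.
3 colors suffice: 1=b, 2=a, 3=b, 4=a, 5=a, 6=b, 7=c, 8=b.
Since 4 ≥ 3, a proper 4-coloring certainly exists.

Yes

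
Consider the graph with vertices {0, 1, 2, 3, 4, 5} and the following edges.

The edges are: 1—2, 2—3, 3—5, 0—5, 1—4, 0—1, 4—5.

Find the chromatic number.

3

The cycle 5-3-2-1-0-5 has odd length 5, so it cannot be 2-colored; at least 3 colors are needed.
3 colors suffice: color a → {1, 5}; color b → {0, 2, 4}; color c → {3}. No two adjacent vertices share a color.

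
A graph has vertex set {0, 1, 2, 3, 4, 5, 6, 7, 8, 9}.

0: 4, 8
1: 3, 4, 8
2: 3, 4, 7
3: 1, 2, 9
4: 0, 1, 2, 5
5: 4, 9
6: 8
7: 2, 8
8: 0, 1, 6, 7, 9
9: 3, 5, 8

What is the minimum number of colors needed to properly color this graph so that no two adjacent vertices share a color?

3

The cycle 2-4-1-8-7-2 has odd length 5, so it cannot be 2-colored; at least 3 colors are needed.
3 colors suffice: color a → {3, 4, 8}; color b → {0, 1, 2, 6, 9}; color c → {5, 7}. No two adjacent vertices share a color.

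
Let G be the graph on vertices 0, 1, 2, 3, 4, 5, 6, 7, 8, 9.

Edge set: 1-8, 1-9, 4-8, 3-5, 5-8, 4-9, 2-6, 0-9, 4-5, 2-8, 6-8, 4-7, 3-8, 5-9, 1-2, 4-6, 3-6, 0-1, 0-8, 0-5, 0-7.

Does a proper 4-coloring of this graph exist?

Yes

The chromatic number is 3. 0, 5, 9 are mutually adjacent, so at least 3 colors are needed.
3 colors suffice: color red → {7, 8, 9}; color blue → {1, 5, 6}; color green → {0, 2, 3, 4}.
Since 4 ≥ 3, a proper 4-coloring certainly exists.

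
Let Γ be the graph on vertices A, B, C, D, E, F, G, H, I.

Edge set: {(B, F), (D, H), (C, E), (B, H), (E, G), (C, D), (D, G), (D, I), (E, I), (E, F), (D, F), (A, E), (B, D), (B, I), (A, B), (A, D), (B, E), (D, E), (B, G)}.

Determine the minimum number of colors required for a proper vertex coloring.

4

B, D, E, F form a clique, so at least 4 colors are needed.
One proper 4-coloring: A=4, B=2, C=2, D=1, E=3, F=4, G=4, H=3, I=4. No two adjacent vertices share a color.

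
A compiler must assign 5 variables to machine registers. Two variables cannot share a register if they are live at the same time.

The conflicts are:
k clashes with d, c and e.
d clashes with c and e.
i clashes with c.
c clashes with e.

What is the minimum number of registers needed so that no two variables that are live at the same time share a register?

4

k, d, c, e all conflict with each other, so at least 4 registers are needed.
4 registers suffice: register 1 → {c}; register 2 → {i, e}; register 3 → {d}; register 4 → {k}. No two conflicting variables share a register.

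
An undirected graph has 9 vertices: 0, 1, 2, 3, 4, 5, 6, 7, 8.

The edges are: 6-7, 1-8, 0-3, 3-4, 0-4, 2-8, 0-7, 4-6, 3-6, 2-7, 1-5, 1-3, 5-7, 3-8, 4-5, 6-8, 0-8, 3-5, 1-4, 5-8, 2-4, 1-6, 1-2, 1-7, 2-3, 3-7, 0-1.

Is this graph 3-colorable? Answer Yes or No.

No

1, 3, 6, 8 form a clique, so at least 4 colors are needed.
So 3 colors are not enough.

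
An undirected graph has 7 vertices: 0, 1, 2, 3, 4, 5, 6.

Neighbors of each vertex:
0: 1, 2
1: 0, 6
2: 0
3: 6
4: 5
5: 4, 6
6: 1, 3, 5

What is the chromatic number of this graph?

2

0 and 1 are adjacent, so at least 2 colors are needed.
One proper 2-coloring: 0=a, 1=b, 2=b, 3=b, 4=a, 5=b, 6=a. No two adjacent vertices share a color.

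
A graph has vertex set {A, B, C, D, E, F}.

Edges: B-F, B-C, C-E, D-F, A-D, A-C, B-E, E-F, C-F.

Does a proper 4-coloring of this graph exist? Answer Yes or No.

The chromatic number is 4. B, C, E, F are pairwise adjacent (a clique of size 4), so at least 4 colors are needed.
4 colors suffice: A=2, B=3, C=1, D=1, E=4, F=2.
That is already a proper 4-coloring.

Yes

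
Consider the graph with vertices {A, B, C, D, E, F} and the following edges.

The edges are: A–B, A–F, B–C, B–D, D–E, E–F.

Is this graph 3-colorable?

The chromatic number is 3. The cycle E-F-A-B-D-E has odd length 5, so it cannot be 2-colored; at least 3 colors are needed.
A valid assignment using 3 colors: A=2, B=1, C=2, D=3, E=2, F=1.
That is already a proper 3-coloring.

Yes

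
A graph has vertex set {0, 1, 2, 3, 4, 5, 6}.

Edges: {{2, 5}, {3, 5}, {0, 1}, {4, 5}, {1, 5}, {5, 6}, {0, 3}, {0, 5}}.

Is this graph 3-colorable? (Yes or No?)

The chromatic number is 3. 0, 1, 5 are mutually adjacent, so at least 3 colors are needed.
A valid assignment using 3 colors: 0=b, 1=c, 2=b, 3=c, 4=b, 5=a, 6=b.
That is already a proper 3-coloring.

Yes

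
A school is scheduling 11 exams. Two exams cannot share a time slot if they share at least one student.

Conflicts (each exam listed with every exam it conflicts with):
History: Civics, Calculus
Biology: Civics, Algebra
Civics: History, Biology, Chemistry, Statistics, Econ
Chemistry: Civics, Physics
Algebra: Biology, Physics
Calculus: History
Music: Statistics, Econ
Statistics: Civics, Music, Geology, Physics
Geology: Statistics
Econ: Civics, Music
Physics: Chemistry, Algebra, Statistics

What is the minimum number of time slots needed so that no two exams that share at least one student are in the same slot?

3

The cycle Algebra-Biology-Civics-Chemistry-Physics-Algebra has odd length 5, so it cannot be 2-colored; at least 3 time slots are needed.
Using 3 time slots: History=2, Biology=2, Civics=1, Chemistry=2, Algebra=3, Calculus=1, Music=1, Statistics=2, Geology=1, Econ=2, Physics=1. Each listed conflict is separated.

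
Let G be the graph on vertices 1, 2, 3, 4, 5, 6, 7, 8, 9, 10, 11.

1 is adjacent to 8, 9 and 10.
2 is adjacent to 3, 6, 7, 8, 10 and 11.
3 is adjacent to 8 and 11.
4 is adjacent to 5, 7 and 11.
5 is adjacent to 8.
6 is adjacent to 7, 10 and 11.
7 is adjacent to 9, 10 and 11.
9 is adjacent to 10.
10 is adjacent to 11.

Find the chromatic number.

5

2, 6, 7, 10, 11 are mutually adjacent (a clique of size 5), so at least 5 colors are needed.
One proper 5-coloring: 1=green, 2=red, 3=green, 4=red, 5=green, 6=purple, 7=green, 8=blue, 9=red, 10=blue, 11=yellow. No two adjacent vertices share a color.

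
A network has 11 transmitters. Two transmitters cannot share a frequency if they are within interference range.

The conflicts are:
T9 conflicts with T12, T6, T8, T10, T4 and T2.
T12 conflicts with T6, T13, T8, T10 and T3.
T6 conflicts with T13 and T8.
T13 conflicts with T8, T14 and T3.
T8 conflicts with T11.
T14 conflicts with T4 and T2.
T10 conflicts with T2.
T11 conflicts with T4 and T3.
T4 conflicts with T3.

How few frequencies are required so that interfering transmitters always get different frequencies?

T12, T6, T13, T8 pairwise conflict, so at least 4 frequencies are needed.
4 frequencies suffice: frequency 1 → {T9, T13, T11}; frequency 2 → {T12, T4, T2}; frequency 3 → {T8, T14, T10, T3}; frequency 4 → {T6}. Every pair that conflicts lands in different frequencies.

4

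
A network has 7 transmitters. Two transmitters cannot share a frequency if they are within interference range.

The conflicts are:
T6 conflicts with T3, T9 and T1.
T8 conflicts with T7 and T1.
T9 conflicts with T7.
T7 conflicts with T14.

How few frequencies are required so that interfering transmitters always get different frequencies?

3

The cycle T8-T1-T6-T9-T7-T8 has odd length 5, so it cannot be 2-colored; at least 3 frequencies are needed.
3 frequencies suffice: frequency 1 → {T6, T7}; frequency 2 → {T8, T3, T9, T14}; frequency 3 → {T1}. No two conflicting transmitters share a frequency.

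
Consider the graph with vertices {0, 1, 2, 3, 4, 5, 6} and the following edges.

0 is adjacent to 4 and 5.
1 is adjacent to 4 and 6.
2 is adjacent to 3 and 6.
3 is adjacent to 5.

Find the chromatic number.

3

The cycle 2-6-1-4-0-5-3-2 has odd length 7, so it cannot be 2-colored; at least 3 colors are needed.
3 colors suffice: color a → {2, 4, 5}; color b → {0, 1, 3}; color c → {6}. No two adjacent vertices share a color.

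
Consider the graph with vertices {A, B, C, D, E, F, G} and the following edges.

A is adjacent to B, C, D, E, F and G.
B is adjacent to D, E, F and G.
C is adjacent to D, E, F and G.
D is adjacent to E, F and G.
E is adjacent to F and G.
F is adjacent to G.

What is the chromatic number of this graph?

A, C, D, E, F, G are pairwise adjacent (a clique of size 6), so at least 6 colors are needed.
6 colors suffice: color 1 → {G}; color 2 → {F}; color 3 → {E}; color 4 → {A}; color 5 → {D}; color 6 → {B, C}. No two adjacent vertices share a color.

6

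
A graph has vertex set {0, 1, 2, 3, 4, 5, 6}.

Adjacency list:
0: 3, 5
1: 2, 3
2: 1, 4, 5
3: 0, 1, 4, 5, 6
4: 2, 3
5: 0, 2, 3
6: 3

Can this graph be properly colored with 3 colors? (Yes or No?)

The chromatic number is 3. 0, 3, 5 are mutually adjacent, so at least 3 colors are needed.
One proper 3-coloring: 0=c, 1=b, 2=a, 3=a, 4=b, 5=b, 6=b.
That is already a proper 3-coloring.

Yes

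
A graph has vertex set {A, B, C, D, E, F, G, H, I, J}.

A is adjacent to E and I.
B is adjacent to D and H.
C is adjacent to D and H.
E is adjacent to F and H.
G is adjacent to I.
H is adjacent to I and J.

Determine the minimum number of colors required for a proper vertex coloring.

2

E and F are adjacent, so at least 2 colors are needed.
2 colors suffice: color 1 → {A, D, F, G, H}; color 2 → {B, C, E, I, J}. No two adjacent vertices share a color.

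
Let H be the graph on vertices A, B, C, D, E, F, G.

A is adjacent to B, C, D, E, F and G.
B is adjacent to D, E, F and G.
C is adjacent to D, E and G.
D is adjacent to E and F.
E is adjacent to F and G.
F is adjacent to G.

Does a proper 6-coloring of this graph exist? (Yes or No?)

Yes

The chromatic number is 5. A, B, D, E, F are mutually adjacent (a clique of size 5), so at least 5 colors are needed.
5 colors suffice: color 1 → {E}; color 2 → {A}; color 3 → {C, F}; color 4 → {D, G}; color 5 → {B}.
Since 6 ≥ 5, a proper 6-coloring certainly exists.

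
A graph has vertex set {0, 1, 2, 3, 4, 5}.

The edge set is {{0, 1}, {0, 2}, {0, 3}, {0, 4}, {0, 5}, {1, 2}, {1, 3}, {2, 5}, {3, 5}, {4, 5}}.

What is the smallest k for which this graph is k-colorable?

3

0, 2, 5 are pairwise adjacent, so at least 3 colors are needed.
3 colors suffice: color a → {0}; color b → {1, 5}; color c → {2, 3, 4}. Every edge joins two different colors.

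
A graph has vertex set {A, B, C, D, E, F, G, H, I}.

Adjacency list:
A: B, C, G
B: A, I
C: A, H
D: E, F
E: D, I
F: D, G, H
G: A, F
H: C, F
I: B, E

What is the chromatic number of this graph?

3

The cycle F-H-C-A-G-F has odd length 5, so it cannot be 2-colored; at least 3 colors are needed.
3 colors suffice: color 1 → {A, F, I}; color 2 → {B, C, E, G}; color 3 → {D, H}. Every edge joins two different colors.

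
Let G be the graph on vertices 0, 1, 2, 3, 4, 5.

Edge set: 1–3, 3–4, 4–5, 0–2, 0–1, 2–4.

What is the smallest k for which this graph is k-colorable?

The cycle 1-3-4-2-0-1 has odd length 5, so it cannot be 2-colored; at least 3 colors are needed.
3 colors suffice: 0=blue, 1=red, 2=green, 3=blue, 4=red, 5=blue. Each edge has distinct colors on its endpoints.

3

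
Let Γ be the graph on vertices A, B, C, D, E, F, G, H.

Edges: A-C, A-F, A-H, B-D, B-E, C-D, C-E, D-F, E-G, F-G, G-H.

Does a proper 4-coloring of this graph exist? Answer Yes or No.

The chromatic number is 3. The cycle G-E-C-A-F-G has odd length 5, so it cannot be 2-colored; at least 3 colors are needed.
A valid assignment using 3 colors: A=2, B=1, C=1, D=2, E=2, F=1, G=3, H=1.
Since 4 ≥ 3, a proper 4-coloring certainly exists.

Yes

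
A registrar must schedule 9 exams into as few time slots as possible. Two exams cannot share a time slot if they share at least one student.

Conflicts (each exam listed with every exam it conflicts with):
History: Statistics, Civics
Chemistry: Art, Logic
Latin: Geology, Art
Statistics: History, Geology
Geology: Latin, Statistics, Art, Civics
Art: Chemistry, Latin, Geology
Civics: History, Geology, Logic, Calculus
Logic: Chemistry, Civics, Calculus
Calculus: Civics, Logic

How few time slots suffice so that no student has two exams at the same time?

Civics, Logic, Calculus pairwise conflict, so at least 3 time slots are needed.
Using 3 time slots: History=1, Chemistry=3, Latin=3, Statistics=2, Geology=1, Art=2, Civics=2, Logic=1, Calculus=3. No two conflicting exams share a time slot.

3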